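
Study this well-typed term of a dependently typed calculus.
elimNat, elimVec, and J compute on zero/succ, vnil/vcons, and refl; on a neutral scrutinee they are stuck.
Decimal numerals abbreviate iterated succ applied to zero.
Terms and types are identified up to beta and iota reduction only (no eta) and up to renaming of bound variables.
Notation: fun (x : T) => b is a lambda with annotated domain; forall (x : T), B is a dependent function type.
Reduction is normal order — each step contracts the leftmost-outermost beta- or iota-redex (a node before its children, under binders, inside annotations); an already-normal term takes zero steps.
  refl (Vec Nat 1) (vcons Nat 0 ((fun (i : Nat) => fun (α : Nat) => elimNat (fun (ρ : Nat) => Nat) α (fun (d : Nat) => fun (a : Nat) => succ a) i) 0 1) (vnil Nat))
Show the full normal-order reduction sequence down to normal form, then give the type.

normal-order reduction:
  refl (Vec Nat 1) (vcons Nat 0 ((fun (i : Nat) => fun (α : Nat) => elimNat (fun (ρ : Nat) => Nat) α (fun (d : Nat) => fun (a : Nat) => succ a) i) 0 1) (vnil Nat))
  ~> refl (Vec Nat 1) (vcons Nat 0 ((fun (i : Nat) => elimNat (fun (α : Nat) => Nat) i (fun (ρ : Nat) => fun (d : Nat) => succ d) 0) 1) (vnil Nat))
  ~> refl (Vec Nat 1) (vcons Nat 0 (elimNat (fun (i : Nat) => Nat) 1 (fun (α : Nat) => fun (ρ : Nat) => succ ρ) 0) (vnil Nat))
  ~> refl (Vec Nat 1) (vcons Nat 0 1 (vnil Nat))
inferred type:
  Eq (Vec Nat 1) (vcons Nat 0 1 (vnil Nat)) (vcons Nat 0 1 (vnil Nat))


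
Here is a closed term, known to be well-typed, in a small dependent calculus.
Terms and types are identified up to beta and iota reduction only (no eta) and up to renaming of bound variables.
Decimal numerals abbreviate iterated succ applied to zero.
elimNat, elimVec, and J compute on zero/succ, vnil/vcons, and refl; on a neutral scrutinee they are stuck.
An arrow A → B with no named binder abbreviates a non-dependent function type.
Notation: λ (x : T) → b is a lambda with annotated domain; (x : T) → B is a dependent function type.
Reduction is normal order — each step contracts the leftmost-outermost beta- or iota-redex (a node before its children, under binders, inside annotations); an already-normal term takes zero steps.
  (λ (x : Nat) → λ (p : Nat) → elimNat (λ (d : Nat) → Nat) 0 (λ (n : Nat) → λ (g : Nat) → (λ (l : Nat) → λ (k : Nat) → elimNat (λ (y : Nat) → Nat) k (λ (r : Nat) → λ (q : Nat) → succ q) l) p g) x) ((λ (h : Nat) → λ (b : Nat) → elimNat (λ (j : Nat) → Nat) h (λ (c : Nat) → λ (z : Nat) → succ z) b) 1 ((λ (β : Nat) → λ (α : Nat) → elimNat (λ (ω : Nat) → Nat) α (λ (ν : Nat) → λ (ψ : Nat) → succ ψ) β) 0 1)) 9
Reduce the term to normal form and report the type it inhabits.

normal form:
  18
the term's type:
  Nat
observation: 48 normal-order steps normalize the term, beginning with a beta-redex.


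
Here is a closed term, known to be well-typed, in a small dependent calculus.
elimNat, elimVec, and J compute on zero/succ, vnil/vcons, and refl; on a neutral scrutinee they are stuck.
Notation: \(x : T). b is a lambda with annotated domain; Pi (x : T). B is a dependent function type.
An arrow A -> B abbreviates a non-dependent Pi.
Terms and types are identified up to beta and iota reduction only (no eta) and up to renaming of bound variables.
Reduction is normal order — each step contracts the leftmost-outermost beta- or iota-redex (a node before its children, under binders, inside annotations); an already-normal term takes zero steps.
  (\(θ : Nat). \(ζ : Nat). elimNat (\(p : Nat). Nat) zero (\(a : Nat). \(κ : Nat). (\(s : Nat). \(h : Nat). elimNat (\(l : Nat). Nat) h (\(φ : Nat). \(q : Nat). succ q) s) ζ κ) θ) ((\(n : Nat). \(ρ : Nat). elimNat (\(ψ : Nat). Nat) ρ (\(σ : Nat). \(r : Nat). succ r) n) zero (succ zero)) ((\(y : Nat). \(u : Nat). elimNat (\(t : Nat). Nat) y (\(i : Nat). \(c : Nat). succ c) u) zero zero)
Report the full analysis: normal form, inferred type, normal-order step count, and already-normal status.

reduced normal form:
  zero
inferred type:
  Nat
normal-order step count: 15
already normal: no
first redex: a beta-redex


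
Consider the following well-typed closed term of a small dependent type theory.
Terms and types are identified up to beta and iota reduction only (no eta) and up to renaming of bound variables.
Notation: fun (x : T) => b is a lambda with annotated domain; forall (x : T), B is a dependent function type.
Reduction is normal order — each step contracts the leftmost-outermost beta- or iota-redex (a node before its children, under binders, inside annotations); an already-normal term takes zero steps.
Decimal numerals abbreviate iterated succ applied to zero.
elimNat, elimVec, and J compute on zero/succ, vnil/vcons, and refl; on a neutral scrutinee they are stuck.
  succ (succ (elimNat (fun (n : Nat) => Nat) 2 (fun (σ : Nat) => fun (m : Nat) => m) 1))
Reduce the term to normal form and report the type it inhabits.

reduced normal form:
  4
type:
  Nat


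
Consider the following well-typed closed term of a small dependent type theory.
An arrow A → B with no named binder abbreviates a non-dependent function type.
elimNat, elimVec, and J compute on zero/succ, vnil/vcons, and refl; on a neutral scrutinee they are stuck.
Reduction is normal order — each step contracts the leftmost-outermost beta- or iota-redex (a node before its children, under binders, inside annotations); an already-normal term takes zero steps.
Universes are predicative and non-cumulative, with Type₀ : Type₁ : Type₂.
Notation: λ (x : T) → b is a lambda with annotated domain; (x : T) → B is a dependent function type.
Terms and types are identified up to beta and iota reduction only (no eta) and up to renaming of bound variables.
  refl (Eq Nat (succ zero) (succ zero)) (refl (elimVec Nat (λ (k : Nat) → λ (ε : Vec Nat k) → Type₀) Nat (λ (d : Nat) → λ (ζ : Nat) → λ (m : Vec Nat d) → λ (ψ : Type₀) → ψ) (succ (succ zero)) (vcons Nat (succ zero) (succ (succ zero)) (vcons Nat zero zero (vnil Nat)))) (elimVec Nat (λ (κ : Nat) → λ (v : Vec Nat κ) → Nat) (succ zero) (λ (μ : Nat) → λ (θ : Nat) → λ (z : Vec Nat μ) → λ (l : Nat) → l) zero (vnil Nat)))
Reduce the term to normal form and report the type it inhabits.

normal form:
  refl (Eq Nat (succ zero) (succ zero)) (refl Nat (succ zero))
type:
  Eq (Eq Nat (succ zero) (succ zero)) (refl Nat (succ zero)) (refl Nat (succ zero))
observation: the leftmost-outermost redex is an elimVec iota-redex, and normalization takes 12 steps.


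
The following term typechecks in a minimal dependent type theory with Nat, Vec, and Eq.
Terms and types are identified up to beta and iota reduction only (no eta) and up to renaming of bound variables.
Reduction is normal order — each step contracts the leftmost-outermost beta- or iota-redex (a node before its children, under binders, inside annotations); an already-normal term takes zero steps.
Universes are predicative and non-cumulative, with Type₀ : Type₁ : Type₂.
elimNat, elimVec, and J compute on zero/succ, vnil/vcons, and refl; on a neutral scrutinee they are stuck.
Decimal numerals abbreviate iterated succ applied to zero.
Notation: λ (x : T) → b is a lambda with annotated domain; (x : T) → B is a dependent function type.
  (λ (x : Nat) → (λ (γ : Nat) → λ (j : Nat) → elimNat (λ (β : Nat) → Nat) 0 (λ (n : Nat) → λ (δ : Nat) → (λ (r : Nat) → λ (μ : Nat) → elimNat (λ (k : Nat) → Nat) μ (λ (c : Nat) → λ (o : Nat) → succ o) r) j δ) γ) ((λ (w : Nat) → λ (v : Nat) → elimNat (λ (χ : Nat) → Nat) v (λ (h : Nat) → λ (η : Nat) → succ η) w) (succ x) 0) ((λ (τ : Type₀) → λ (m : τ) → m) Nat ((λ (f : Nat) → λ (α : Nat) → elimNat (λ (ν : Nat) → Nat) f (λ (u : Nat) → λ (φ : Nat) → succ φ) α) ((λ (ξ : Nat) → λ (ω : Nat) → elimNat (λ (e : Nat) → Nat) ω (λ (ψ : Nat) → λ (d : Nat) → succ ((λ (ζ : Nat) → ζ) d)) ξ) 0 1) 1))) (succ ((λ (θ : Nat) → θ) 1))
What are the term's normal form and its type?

normal form:
  6
type:
  Nat
observation: the term reaches its normal form after 46 normal-order steps.


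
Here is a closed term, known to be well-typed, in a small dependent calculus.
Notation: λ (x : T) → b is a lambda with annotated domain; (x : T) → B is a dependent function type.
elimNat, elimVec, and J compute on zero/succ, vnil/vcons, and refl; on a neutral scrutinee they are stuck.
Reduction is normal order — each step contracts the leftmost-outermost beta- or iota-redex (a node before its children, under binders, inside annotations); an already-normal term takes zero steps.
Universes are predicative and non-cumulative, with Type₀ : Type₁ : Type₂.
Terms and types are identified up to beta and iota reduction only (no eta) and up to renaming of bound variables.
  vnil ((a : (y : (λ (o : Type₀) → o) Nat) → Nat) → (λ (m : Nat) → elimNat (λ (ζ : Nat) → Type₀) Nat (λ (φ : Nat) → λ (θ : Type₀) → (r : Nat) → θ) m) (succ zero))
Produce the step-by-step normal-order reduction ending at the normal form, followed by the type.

normal-order reduction:
  vnil ((a : (y : (λ (o : Type₀) → o) Nat) → Nat) → (λ (m : Nat) → elimNat (λ (ζ : Nat) → Type₀) Nat (λ (φ : Nat) → λ (θ : Type₀) → (r : Nat) → θ) m) (succ zero))
  ~> vnil ((a : (y : Nat) → Nat) → (λ (o : Nat) → elimNat (λ (m : Nat) → Type₀) Nat (λ (ζ : Nat) → λ (φ : Type₀) → (θ : Nat) → φ) o) (succ zero))
  ~> vnil ((a : (y : Nat) → Nat) → elimNat (λ (o : Nat) → Type₀) Nat (λ (m : Nat) → λ (ζ : Type₀) → (φ : Nat) → ζ) (succ zero))
  ~> vnil ((a : (y : Nat) → Nat) → (λ (o : Nat) → λ (m : Type₀) → (ζ : Nat) → m) zero (elimNat (λ (φ : Nat) → Type₀) Nat (λ (θ : Nat) → λ (r : Type₀) → (i : Nat) → r) zero))
  ~> vnil ((a : (y : Nat) → Nat) → (λ (o : Type₀) → (m : Nat) → o) (elimNat (λ (ζ : Nat) → Type₀) Nat (λ (φ : Nat) → λ (θ : Type₀) → (r : Nat) → θ) zero))
  ~> vnil ((a : (y : Nat) → Nat) → (o : Nat) → elimNat (λ (m : Nat) → Type₀) Nat (λ (ζ : Nat) → λ (φ : Type₀) → (θ : Nat) → φ) zero)
  ~> vnil ((a : (y : Nat) → Nat) → (o : Nat) → Nat)
the term's type:
  Vec ((a : (y : Nat) → Nat) → (o : Nat) → Nat) zero


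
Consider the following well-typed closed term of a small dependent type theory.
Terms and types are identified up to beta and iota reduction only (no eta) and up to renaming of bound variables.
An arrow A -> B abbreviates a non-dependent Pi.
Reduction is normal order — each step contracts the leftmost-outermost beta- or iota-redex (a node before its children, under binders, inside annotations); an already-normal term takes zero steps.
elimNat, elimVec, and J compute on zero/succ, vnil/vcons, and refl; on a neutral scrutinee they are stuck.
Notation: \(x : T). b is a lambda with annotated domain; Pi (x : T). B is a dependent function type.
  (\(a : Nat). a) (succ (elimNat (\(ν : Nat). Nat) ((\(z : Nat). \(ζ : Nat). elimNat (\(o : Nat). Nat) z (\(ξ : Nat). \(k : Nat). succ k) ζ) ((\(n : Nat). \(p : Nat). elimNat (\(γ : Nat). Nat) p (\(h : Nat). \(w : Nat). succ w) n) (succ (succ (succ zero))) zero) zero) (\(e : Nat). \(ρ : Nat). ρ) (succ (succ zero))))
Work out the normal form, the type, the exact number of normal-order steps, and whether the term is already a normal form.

reduced normal form:
  succ (succ (succ (succ zero)))
type:
  Nat
reduction steps (normal order): 23
term was already normal: no
first redex: a beta-redex


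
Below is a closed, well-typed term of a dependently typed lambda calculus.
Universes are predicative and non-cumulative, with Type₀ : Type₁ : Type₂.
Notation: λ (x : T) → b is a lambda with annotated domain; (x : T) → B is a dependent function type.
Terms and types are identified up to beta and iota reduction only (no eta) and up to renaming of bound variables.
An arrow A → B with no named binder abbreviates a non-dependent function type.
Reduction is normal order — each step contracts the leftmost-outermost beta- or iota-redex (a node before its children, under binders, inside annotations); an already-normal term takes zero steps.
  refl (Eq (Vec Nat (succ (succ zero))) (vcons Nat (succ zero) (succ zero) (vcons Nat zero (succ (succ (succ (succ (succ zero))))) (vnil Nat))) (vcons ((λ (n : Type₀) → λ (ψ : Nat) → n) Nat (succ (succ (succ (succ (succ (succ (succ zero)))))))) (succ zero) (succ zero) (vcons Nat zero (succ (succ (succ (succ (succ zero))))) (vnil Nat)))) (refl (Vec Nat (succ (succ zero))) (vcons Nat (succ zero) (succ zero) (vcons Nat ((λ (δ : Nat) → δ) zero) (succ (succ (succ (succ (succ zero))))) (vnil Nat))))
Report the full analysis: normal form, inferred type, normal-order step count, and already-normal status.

reduced normal form:
  refl (Eq (Vec Nat (succ (succ zero))) (vcons Nat (succ zero) (succ zero) (vcons Nat zero (succ (succ (succ (succ (succ zero))))) (vnil Nat))) (vcons Nat (succ zero) (succ zero) (vcons Nat zero (succ (succ (succ (succ (succ zero))))) (vnil Nat)))) (refl (Vec Nat (succ (succ zero))) (vcons Nat (succ zero) (succ zero) (vcons Nat zero (succ (succ (succ (succ (succ zero))))) (vnil Nat))))
type:
  Eq (Eq (Vec Nat (succ (succ zero))) (vcons Nat (succ zero) (succ zero) (vcons Nat zero (succ (succ (succ (succ (succ zero))))) (vnil Nat))) (vcons Nat (succ zero) (succ zero) (vcons Nat zero (succ (succ (succ (succ (succ zero))))) (vnil Nat)))) (refl (Vec Nat (succ (succ zero))) (vcons Nat (succ zero) (succ zero) (vcons Nat zero (succ (succ (succ (succ (succ zero))))) (vnil Nat)))) (refl (Vec Nat (succ (succ zero))) (vcons Nat (succ zero) (succ zero) (vcons Nat zero (succ (succ (succ (succ (succ zero))))) (vnil Nat))))
steps to reach normal form (normal order): 3
already normal: no
first redex: a beta-redex


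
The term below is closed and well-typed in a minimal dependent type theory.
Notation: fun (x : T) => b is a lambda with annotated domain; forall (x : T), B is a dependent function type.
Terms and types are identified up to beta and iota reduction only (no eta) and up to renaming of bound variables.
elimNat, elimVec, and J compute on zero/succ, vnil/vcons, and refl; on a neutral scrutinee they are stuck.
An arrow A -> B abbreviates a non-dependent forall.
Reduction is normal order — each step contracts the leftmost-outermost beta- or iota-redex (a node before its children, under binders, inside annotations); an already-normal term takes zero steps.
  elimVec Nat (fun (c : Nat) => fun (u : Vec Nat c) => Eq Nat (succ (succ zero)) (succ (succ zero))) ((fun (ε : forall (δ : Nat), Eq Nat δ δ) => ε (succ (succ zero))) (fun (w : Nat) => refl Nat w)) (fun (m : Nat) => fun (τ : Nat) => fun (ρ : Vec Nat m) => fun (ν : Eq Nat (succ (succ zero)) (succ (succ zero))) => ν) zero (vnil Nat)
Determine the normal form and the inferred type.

resulting normal form:
  refl Nat (succ (succ zero))
the term's type:
  Eq Nat (succ (succ zero)) (succ (succ zero))
observation: the term reaches its normal form after 3 normal-order steps.


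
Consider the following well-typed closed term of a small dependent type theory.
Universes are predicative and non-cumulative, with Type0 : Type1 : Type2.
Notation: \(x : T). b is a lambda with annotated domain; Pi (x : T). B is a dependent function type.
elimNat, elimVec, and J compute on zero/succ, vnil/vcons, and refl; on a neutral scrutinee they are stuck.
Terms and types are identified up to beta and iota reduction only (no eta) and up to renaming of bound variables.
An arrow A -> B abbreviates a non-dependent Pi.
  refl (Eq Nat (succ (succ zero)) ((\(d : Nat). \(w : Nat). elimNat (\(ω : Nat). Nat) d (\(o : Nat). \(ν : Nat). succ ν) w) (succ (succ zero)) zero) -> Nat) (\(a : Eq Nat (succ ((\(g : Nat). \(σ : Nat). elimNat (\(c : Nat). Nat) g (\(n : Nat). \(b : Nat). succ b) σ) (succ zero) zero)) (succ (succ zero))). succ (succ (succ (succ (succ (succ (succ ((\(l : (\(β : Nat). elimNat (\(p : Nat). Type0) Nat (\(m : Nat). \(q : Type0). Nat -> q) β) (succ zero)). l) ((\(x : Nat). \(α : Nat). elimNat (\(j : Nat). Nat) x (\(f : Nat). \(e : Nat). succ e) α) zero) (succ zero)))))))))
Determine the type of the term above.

the term's type:
  Eq (Eq Nat (succ (succ zero)) (succ (succ zero)) -> Nat) (\(d : Eq Nat (succ (succ zero)) (succ (succ zero))). succ (succ (succ (succ (succ (succ (succ (succ zero)))))))) (\(w : Eq Nat (succ (succ zero)) (succ (succ zero))). succ (succ (succ (succ (succ (succ (succ (succ zero))))))))


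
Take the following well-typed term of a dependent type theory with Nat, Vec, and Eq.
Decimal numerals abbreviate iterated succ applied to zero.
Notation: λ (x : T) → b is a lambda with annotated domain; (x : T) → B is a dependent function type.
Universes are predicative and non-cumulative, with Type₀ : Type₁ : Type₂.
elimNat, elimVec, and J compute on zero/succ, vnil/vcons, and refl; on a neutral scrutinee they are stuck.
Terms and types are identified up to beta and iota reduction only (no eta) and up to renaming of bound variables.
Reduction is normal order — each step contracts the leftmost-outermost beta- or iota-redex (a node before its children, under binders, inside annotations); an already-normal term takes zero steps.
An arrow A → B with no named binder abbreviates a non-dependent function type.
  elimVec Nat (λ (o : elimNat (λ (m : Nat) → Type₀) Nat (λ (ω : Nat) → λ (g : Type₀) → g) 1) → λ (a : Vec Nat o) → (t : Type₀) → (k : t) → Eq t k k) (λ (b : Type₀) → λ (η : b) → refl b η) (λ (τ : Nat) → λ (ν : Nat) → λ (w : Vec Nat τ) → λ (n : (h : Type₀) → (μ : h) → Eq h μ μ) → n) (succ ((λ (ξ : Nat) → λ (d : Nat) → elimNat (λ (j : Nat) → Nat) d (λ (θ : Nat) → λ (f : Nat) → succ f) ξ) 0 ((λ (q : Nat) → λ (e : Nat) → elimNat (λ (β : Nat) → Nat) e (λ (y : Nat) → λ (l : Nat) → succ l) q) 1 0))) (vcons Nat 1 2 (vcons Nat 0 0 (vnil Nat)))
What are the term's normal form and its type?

reduced normal form:
  λ (o : Type₀) → λ (m : o) → refl o m
inferred type:
  (o : Type₀) → (m : o) → Eq o m m


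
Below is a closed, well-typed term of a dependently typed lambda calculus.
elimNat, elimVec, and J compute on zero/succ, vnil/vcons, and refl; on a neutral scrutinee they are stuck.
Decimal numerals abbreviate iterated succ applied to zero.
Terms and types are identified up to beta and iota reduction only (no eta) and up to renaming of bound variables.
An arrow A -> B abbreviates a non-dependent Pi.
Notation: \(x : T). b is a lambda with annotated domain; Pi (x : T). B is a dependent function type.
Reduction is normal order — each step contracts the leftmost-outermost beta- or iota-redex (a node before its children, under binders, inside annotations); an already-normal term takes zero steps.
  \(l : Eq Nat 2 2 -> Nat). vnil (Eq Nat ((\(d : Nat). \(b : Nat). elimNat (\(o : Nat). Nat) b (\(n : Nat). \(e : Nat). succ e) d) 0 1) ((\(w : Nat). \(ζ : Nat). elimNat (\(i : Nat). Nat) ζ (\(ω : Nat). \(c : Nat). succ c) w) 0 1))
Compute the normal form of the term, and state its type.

resulting normal form:
  \(l : Eq Nat 2 2 -> Nat). vnil (Eq Nat 1 1)
type:
  (Eq Nat 2 2 -> Nat) -> Vec (Eq Nat 1 1) 0
observation: the leftmost-outermost redex is a beta-redex, and normalization takes 6 steps.


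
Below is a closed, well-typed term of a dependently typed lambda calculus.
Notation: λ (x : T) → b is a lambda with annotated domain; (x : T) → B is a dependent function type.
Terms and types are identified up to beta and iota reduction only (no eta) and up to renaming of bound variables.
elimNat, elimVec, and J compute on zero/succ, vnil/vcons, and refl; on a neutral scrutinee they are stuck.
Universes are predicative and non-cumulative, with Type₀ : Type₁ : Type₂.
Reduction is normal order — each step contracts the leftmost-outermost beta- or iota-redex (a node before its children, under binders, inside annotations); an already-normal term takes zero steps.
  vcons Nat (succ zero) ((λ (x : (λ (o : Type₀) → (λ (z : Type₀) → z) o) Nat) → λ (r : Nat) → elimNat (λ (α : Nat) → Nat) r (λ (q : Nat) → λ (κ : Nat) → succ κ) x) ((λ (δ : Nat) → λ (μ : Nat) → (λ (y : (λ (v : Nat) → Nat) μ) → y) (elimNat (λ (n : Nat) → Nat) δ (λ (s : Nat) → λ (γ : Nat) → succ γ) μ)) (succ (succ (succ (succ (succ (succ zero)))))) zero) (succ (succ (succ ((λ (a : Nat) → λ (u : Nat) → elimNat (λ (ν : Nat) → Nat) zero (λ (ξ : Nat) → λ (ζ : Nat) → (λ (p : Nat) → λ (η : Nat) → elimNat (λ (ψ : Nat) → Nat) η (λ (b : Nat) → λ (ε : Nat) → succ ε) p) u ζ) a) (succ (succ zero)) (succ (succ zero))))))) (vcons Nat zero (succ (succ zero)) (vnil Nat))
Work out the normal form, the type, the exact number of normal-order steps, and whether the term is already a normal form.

reduced normal form:
  vcons Nat (succ zero) (succ (succ (succ (succ (succ (succ (succ (succ (succ (succ (succ (succ (succ zero))))))))))))) (vcons Nat zero (succ (succ zero)) (vnil Nat))
the term's type:
  Vec Nat (succ (succ zero))
reduction steps (normal order): 52
already normal: no
first contracted redex: a beta-redex


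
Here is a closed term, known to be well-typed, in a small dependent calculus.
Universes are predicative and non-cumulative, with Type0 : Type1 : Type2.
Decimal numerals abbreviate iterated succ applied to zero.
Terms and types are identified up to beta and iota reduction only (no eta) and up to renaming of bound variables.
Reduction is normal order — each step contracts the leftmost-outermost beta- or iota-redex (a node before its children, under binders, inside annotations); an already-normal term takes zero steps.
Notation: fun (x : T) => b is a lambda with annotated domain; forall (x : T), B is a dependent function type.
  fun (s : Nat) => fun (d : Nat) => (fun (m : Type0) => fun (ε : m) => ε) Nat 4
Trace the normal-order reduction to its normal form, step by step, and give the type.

normal-order reduction sequence:
  fun (s : Nat) => fun (d : Nat) => (fun (m : Type0) => fun (ε : m) => ε) Nat 4
  ~> fun (s : Nat) => fun (d : Nat) => (fun (m : Nat) => m) 4
  ~> fun (s : Nat) => fun (d : Nat) => 4
the term's type:
  forall (s : Nat), forall (d : Nat), Nat


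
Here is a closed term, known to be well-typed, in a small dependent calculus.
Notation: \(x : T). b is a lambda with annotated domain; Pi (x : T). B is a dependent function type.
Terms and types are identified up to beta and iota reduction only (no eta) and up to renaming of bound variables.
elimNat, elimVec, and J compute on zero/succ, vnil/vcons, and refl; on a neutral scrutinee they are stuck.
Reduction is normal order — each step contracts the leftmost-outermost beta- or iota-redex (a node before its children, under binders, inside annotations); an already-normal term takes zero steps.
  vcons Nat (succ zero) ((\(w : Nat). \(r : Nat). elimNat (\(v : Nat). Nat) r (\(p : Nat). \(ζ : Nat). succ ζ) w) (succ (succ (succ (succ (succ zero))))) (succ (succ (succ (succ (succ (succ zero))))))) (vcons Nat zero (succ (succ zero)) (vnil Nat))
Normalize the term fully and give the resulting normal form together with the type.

resulting normal form:
  vcons Nat (succ zero) (succ (succ (succ (succ (succ (succ (succ (succ (succ (succ (succ zero))))))))))) (vcons Nat zero (succ (succ zero)) (vnil Nat))
inferred type:
  Vec Nat (succ (succ zero))


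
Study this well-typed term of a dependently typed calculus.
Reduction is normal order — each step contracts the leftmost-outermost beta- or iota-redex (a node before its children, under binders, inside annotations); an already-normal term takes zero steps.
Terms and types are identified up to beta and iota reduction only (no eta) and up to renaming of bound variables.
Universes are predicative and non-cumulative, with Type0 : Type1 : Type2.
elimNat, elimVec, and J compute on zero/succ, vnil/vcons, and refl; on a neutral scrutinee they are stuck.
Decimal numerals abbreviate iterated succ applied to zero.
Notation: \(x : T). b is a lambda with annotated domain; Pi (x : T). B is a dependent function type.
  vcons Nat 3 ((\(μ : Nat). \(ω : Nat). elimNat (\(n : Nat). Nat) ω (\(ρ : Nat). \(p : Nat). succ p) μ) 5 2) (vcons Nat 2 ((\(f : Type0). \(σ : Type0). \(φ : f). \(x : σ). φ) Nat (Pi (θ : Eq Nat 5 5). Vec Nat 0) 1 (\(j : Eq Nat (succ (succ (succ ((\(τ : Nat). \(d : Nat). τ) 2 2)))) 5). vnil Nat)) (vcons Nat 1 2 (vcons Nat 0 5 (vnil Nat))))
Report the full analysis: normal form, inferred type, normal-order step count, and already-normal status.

resulting normal form:
  vcons Nat 3 7 (vcons Nat 2 1 (vcons Nat 1 2 (vcons Nat 0 5 (vnil Nat))))
type:
  Vec Nat 4
normal-order step count: 22
term was already normal: no
first contracted redex: a beta-redex


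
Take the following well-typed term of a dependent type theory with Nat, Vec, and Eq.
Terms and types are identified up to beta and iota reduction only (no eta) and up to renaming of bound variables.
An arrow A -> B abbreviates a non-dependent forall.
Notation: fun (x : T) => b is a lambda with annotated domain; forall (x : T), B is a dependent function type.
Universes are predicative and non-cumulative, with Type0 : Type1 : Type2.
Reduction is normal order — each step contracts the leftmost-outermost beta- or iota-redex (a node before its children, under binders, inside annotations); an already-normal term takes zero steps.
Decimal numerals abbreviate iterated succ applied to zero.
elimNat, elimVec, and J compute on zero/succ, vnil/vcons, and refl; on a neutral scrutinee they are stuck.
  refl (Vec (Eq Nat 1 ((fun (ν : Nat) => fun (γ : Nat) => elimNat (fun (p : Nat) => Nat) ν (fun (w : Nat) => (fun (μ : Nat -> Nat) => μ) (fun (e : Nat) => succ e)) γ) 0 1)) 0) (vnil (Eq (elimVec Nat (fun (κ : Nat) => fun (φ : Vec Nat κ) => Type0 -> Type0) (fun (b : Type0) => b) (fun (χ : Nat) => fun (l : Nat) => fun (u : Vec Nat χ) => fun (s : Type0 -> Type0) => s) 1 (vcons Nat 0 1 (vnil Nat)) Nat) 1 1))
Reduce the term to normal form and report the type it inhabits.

normal form:
  refl (Vec (Eq Nat 1 1) 0) (vnil (Eq Nat 1 1))
inferred type:
  Eq (Vec (Eq Nat 1 1) 0) (vnil (Eq Nat 1 1)) (vnil (Eq Nat 1 1))
observation: the term reaches its normal form after 14 normal-order steps.


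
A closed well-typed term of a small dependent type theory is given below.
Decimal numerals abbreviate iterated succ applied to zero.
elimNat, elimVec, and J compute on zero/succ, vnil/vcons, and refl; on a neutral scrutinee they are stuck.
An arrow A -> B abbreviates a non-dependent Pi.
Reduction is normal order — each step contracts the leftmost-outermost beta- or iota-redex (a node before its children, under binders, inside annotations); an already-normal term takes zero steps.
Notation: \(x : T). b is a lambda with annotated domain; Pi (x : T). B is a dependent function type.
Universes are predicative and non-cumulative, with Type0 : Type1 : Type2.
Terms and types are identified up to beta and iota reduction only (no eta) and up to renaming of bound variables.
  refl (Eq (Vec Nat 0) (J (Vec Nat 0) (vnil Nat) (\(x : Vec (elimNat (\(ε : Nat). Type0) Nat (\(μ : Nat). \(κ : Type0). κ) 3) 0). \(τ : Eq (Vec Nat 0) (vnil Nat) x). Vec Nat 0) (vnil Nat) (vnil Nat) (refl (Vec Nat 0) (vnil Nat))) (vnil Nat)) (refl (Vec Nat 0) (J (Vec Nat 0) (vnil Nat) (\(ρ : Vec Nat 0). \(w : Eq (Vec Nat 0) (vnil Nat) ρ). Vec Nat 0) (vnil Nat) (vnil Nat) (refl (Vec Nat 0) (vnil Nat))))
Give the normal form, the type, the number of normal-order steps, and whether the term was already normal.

reduced normal form:
  refl (Eq (Vec Nat 0) (vnil Nat) (vnil Nat)) (refl (Vec Nat 0) (vnil Nat))
the term's type:
  Eq (Eq (Vec Nat 0) (vnil Nat) (vnil Nat)) (refl (Vec Nat 0) (vnil Nat)) (refl (Vec Nat 0) (vnil Nat))
steps to reach normal form (normal order): 2
term was already normal: no
first redex: a J iota-redex


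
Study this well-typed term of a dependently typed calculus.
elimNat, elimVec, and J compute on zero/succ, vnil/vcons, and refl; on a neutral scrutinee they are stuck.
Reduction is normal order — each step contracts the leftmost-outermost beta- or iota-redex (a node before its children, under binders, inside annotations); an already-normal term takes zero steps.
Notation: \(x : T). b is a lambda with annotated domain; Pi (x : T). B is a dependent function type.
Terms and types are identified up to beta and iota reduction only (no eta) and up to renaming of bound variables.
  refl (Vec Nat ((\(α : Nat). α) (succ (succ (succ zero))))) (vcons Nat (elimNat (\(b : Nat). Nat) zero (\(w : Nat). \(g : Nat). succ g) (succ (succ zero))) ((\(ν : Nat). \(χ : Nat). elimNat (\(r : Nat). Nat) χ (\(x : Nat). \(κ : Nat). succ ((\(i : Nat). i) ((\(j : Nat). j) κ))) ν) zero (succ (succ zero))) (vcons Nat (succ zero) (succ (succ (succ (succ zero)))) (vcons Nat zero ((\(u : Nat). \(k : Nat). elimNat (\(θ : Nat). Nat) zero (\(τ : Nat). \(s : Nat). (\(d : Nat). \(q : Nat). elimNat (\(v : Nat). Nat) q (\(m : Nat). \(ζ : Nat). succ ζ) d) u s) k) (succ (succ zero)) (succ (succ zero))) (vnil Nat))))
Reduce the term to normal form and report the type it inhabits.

normal form:
  refl (Vec Nat (succ (succ (succ zero)))) (vcons Nat (succ (succ zero)) (succ (succ zero)) (vcons Nat (succ zero) (succ (succ (succ (succ zero)))) (vcons Nat zero (succ (succ (succ (succ zero)))) (vnil Nat))))
the term's type:
  Eq (Vec Nat (succ (succ (succ zero)))) (vcons Nat (succ (succ zero)) (succ (succ zero)) (vcons Nat (succ zero) (succ (succ (succ (succ zero)))) (vcons Nat zero (succ (succ (succ (succ zero)))) (vnil Nat)))) (vcons Nat (succ (succ zero)) (succ (succ zero)) (vcons Nat (succ zero) (succ (succ (succ (succ zero)))) (vcons Nat zero (succ (succ (succ (succ zero)))) (vnil Nat))))
observation: the first redex contracted is a beta-redex; the normal form is reached in 38 normal-order steps.


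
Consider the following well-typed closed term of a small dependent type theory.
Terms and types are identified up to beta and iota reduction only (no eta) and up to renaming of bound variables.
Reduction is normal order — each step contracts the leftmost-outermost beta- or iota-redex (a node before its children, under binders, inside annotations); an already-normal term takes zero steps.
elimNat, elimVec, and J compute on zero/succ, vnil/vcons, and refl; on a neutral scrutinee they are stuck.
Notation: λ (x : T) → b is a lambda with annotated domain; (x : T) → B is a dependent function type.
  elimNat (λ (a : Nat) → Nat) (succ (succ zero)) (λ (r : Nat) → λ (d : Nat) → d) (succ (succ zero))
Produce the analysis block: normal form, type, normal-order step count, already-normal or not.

normal form:
  succ (succ zero)
the term's type:
  Nat
reduction steps (normal order): 7
already normal: no
first contracted redex: an elimNat iota-redex


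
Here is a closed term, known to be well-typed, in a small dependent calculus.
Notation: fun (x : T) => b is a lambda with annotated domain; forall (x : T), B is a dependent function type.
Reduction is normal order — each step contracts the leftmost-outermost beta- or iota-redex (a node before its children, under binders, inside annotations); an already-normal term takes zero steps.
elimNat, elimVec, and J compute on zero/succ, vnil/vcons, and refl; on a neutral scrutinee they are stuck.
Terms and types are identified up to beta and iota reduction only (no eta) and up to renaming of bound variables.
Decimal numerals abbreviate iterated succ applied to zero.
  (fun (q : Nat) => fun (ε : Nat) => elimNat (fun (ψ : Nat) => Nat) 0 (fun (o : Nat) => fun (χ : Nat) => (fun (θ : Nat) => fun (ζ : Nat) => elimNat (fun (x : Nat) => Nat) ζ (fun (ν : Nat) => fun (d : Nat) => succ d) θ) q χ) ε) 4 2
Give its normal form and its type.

resulting normal form:
  8
type:
  Nat


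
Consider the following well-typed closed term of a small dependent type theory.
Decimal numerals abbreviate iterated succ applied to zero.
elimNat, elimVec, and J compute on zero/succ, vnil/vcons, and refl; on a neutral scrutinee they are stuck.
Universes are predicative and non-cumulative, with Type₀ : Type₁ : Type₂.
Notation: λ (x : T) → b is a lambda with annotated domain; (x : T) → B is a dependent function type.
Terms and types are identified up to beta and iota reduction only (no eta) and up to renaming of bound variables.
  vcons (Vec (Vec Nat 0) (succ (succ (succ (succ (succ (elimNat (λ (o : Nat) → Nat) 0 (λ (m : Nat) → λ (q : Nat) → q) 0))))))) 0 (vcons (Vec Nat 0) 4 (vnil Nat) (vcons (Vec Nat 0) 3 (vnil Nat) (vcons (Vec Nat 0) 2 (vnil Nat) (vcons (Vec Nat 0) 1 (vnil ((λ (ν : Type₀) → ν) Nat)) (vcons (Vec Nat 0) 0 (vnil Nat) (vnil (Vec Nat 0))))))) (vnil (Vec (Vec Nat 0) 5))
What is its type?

inferred type:
  Vec (Vec (Vec Nat 0) 5) 1


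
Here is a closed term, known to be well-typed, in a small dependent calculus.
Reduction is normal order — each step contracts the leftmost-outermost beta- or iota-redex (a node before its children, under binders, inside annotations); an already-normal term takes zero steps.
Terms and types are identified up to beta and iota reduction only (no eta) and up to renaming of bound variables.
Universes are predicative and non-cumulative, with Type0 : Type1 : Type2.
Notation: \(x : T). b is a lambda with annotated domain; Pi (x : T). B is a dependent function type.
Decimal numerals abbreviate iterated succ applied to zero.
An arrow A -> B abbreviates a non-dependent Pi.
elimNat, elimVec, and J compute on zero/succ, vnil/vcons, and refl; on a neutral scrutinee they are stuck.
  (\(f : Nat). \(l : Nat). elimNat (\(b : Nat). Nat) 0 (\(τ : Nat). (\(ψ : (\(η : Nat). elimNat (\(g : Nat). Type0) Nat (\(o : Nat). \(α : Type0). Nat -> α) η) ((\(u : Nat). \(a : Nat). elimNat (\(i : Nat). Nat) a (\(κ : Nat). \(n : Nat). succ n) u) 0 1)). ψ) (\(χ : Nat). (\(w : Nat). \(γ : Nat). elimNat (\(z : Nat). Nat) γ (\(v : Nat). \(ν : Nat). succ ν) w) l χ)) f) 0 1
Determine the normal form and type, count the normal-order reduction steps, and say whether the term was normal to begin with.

normal form:
  0
inferred type:
  Nat
steps to reach normal form (normal order): 3
already normal: no
first contracted redex: a beta-redex


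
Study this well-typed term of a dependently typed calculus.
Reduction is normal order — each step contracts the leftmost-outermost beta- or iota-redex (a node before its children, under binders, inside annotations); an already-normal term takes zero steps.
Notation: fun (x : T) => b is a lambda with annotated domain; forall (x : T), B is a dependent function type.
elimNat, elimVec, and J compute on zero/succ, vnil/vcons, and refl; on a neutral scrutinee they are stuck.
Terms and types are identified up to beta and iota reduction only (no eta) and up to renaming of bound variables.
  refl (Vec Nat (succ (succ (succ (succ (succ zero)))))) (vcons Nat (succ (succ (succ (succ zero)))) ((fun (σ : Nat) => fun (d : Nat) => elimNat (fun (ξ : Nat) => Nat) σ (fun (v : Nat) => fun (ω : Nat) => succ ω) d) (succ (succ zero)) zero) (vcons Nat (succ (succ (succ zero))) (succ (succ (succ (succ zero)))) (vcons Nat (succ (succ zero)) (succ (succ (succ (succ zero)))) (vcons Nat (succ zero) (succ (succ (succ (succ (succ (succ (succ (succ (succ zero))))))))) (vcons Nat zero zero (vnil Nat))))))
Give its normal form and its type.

reduced normal form:
  refl (Vec Nat (succ (succ (succ (succ (succ zero)))))) (vcons Nat (succ (succ (succ (succ zero)))) (succ (succ zero)) (vcons Nat (succ (succ (succ zero))) (succ (succ (succ (succ zero)))) (vcons Nat (succ (succ zero)) (succ (succ (succ (succ zero)))) (vcons Nat (succ zero) (succ (succ (succ (succ (succ (succ (succ (succ (succ zero))))))))) (vcons Nat zero zero (vnil Nat))))))
type:
  Eq (Vec Nat (succ (succ (succ (succ (succ zero)))))) (vcons Nat (succ (succ (succ (succ zero)))) (succ (succ zero)) (vcons Nat (succ (succ (succ zero))) (succ (succ (succ (succ zero)))) (vcons Nat (succ (succ zero)) (succ (succ (succ (succ zero)))) (vcons Nat (succ zero) (succ (succ (succ (succ (succ (succ (succ (succ (succ zero))))))))) (vcons Nat zero zero (vnil Nat)))))) (vcons Nat (succ (succ (succ (succ zero)))) (succ (succ zero)) (vcons Nat (succ (succ (succ zero))) (succ (succ (succ (succ zero)))) (vcons Nat (succ (succ zero)) (succ (succ (succ (succ zero)))) (vcons Nat (succ zero) (succ (succ (succ (succ (succ (succ (succ (succ (succ zero))))))))) (vcons Nat zero zero (vnil Nat))))))


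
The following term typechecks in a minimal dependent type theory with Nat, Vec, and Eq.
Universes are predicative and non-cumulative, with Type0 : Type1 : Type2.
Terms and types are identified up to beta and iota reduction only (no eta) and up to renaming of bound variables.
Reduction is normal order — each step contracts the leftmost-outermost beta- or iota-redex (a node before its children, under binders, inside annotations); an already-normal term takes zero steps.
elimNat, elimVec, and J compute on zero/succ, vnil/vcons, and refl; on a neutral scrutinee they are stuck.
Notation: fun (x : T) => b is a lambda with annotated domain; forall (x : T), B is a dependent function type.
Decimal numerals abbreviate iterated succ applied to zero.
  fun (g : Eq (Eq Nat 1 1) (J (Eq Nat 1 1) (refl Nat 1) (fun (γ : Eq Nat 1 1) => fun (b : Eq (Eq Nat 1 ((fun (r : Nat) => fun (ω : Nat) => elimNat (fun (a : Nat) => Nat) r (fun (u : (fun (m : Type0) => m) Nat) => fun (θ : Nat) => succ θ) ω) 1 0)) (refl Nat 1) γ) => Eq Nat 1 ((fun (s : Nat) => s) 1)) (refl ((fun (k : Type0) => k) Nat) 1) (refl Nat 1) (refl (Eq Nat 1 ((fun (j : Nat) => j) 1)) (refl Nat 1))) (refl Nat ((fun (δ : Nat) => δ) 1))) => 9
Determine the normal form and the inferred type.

resulting normal form:
  fun (g : Eq (Eq Nat 1 1) (refl Nat 1) (refl Nat 1)) => 9
inferred type:
  forall (g : Eq (Eq Nat 1 1) (refl Nat 1) (refl Nat 1)), Nat


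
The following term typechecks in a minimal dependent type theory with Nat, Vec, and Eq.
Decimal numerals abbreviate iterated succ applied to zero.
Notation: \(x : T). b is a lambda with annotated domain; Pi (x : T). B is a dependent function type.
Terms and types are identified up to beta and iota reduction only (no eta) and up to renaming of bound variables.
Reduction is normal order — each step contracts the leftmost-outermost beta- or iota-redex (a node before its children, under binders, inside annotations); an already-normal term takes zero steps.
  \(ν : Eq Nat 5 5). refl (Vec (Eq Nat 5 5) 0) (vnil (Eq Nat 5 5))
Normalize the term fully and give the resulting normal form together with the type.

resulting normal form:
  \(ν : Eq Nat 5 5). refl (Vec (Eq Nat 5 5) 0) (vnil (Eq Nat 5 5))
type:
  Pi (ν : Eq Nat 5 5). Eq (Vec (Eq Nat 5 5) 0) (vnil (Eq Nat 5 5)) (vnil (Eq Nat 5 5))
observation: the term is already in normal form.


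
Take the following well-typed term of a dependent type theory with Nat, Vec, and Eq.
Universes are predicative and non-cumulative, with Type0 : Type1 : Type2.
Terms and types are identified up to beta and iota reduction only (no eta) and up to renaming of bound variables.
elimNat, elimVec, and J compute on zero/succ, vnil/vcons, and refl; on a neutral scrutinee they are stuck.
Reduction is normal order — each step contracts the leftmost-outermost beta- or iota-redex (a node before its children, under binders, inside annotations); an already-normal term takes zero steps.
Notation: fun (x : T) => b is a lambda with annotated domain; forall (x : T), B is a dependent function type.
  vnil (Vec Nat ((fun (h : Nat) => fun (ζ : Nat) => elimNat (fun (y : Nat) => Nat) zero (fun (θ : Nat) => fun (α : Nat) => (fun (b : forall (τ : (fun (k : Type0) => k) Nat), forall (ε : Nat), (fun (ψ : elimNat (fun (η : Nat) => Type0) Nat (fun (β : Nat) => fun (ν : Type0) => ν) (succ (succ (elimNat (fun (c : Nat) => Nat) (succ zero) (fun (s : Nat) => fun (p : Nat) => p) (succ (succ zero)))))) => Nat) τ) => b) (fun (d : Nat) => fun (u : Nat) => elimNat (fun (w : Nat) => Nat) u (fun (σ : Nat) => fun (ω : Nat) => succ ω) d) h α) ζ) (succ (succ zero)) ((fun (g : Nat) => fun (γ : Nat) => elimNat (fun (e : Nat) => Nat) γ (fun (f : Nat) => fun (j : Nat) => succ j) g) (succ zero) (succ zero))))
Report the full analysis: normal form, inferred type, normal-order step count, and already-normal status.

normal form:
  vnil (Vec Nat (succ (succ (succ (succ zero)))))
the term's type:
  Vec (Vec Nat (succ (succ (succ (succ zero))))) zero
reduction steps (normal order): 25
term was already normal: no
first contracted redex: a beta-redex
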